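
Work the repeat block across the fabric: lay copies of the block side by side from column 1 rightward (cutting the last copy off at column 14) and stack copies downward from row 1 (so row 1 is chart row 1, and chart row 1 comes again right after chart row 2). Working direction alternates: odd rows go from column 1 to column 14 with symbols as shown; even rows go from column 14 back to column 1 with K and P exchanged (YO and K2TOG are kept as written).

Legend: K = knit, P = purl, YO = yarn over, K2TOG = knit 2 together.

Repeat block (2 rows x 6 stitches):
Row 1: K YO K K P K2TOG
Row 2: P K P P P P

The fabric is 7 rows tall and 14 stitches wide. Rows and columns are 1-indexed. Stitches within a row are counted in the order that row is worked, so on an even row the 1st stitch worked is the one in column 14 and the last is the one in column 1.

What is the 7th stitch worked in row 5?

Result:
K

Derivation:
Row 5: (5-1) mod 2 = 0, so use chart row 1. Odd row -> RS.
Chart row 1 tiled across columns 1-14: K YO K K P K2TOG K YO K K P K2TOG K YO
Right side: take the tiled row as-is (worked left to right from column 1).
Stitch 7 in working order -> K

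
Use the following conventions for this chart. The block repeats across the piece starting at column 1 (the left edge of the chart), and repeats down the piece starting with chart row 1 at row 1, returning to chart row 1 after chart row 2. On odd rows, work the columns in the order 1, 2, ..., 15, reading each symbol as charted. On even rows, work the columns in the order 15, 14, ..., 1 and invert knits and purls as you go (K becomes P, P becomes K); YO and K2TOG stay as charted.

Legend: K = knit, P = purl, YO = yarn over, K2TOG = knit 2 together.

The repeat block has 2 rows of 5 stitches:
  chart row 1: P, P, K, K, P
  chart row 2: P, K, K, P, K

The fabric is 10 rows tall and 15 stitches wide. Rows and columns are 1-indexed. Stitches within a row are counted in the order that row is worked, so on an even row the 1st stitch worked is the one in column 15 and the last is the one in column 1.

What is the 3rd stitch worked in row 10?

For row 10: chart row = ((10-1) mod 2) + 1 = 2; this is a WS (even) row.
Chart row 2 tiled across columns 1-15: P K K P K P K K P K P K K P K
WS: work from column 15 back to column 1 (reverse the tiled row), swapping K<->P (YO and K2TOG unchanged).
Row 10 as worked: P K P P K P K P P K P K P P K
Stitch 3 in working order -> P

Result:
P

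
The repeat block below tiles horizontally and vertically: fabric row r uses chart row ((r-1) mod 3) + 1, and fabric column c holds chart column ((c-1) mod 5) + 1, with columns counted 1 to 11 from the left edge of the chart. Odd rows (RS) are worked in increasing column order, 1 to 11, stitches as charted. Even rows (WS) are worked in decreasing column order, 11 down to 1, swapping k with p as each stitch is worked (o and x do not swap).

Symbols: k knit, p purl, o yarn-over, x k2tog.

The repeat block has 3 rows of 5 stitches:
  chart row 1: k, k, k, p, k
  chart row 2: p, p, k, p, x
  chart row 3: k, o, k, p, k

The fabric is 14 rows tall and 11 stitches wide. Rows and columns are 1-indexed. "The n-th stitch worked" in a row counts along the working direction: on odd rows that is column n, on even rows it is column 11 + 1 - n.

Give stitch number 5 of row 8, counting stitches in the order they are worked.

For row 8: chart row = ((8-1) mod 3) + 1 = 2; this is a WS (even) row.
Chart row 2 tiled across columns 1-11: p p k p x p p k p x p
WS row: flip the tiled sequence (start at column 11) and apply k<->p; o and x stay.
Row 8 as worked: k x k p k k x k p k k
Counting 5 along the worked row gives k.

== STITCH ==
k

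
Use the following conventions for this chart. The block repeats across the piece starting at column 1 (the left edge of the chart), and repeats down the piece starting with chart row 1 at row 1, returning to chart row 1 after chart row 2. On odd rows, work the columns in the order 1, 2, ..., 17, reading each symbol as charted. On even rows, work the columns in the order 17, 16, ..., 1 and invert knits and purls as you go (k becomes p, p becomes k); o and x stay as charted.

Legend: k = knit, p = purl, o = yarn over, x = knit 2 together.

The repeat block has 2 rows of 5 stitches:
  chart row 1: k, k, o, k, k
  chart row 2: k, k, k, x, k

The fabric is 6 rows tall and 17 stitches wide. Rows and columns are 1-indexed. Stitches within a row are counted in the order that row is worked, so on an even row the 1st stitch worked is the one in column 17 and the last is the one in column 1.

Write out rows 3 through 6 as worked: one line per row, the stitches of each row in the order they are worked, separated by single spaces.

Row 3: chart row 1, RS - tile across columns 1-17 and work as-is.
Row 4: chart row 2, WS - tiled (columns 1-17): k k k x k k k k x k k k k x k k k; work from column 17 back to 1 with k<->p swapped.
Row 5: chart row 1, RS - tile across columns 1-17 and work as-is.
Row 6: chart row 2, WS - tiled (columns 1-17): k k k x k k k k x k k k k x k k k; work from column 17 back to 1 with k<->p swapped.

Rows as worked:
k k o k k k k o k k k k o k k k k
p p p x p p p p x p p p p x p p p
k k o k k k k o k k k k o k k k k
p p p x p p p p x p p p p x p p p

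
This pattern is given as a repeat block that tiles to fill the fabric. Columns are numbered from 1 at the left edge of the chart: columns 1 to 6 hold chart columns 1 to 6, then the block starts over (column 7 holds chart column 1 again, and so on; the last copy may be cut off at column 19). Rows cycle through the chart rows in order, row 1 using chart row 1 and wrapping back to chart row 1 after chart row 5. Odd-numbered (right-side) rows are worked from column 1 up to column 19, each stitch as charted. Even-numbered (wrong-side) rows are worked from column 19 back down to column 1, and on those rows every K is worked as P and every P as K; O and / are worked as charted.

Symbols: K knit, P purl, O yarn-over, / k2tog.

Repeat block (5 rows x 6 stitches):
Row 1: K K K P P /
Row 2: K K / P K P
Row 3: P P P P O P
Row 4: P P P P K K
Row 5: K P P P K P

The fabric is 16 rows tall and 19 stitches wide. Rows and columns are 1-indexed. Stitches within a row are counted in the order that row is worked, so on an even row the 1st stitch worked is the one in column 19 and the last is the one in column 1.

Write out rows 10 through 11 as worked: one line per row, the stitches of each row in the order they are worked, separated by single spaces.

Row 10: chart row 5, WS - tiled (columns 1-19): K P P P K P K P P P K P K P P P K P K; work from column 19 back to 1 with K<->P swapped.
Row 11: chart row 1, RS - tile across columns 1-19 and work as-is.

== ROWS AS WORKED ==
P K P K K K P K P K K K P K P K K K P
K K K P P / K K K P P / K K K P P / K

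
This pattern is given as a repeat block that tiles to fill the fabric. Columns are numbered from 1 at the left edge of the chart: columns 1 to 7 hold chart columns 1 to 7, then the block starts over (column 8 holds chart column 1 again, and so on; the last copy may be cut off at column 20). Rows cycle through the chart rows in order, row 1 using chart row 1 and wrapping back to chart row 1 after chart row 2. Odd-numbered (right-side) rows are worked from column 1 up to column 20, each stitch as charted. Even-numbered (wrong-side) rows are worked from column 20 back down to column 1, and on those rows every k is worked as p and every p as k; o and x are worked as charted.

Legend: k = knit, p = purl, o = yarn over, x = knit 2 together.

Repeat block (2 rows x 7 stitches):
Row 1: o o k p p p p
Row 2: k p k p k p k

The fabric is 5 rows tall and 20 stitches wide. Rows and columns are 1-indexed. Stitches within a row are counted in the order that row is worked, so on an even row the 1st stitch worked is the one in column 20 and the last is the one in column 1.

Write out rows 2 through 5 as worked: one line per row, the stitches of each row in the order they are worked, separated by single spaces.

Result:
k p k p k p p k p k p k p p k p k p k p
o o k p p p p o o k p p p p o o k p p p
k p k p k p p k p k p k p p k p k p k p
o o k p p p p o o k p p p p o o k p p p

Derivation:
Row 2: chart row 2, WS - tiled (columns 1-20): k p k p k p k k p k p k p k k p k p k p; work from column 20 back to 1 with k<->p swapped.
Row 3: chart row 1, RS - tile across columns 1-20 and work as-is.
Row 4: chart row 2, WS - tiled (columns 1-20): k p k p k p k k p k p k p k k p k p k p; work from column 20 back to 1 with k<->p swapped.
Row 5: chart row 1, RS - tile across columns 1-20 and work as-is.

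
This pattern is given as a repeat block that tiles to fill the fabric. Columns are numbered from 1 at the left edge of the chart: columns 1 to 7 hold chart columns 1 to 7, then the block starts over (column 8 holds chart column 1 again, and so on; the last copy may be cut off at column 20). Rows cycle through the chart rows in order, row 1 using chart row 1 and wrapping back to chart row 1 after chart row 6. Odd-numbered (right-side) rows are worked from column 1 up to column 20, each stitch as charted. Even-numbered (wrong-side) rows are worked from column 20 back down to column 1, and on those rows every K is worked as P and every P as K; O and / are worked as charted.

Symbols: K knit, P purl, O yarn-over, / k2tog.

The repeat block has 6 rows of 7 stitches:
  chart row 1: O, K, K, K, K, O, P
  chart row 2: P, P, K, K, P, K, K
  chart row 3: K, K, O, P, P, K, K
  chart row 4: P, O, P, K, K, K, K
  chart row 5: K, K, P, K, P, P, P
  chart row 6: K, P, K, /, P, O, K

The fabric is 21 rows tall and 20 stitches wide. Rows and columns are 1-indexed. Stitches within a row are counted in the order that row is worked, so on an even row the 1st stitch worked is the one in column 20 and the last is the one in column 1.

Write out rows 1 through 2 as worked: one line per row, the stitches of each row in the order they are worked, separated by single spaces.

== ROWS AS WORKED ==
O K K K K O P O K K K K O P O K K K K O
P K P P K K P P K P P K K P P K P P K K

Derivation:
Row 1: chart row 1, RS - tile across columns 1-20 and work as-is.
Row 2: chart row 2, WS - tiled (columns 1-20): P P K K P K K P P K K P K K P P K K P K; work from column 20 back to 1 with K<->P swapped.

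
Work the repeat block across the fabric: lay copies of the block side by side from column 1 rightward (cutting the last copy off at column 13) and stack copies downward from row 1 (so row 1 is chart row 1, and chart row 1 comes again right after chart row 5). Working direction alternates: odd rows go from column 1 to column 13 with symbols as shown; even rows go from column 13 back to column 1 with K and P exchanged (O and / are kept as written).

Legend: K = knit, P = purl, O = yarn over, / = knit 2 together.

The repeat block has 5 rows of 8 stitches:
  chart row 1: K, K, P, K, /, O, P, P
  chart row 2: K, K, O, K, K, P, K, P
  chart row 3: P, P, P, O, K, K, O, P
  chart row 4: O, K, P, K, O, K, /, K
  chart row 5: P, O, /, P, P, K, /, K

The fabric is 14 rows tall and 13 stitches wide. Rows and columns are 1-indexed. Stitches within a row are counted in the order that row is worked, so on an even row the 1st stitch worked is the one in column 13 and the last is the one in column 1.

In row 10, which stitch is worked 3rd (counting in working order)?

Row 10 uses chart row ((10-1) mod 5)+1 = 5. Row 10 is even, so WS.
Chart row 5 tiled across columns 1-13: P O / P P K / K P O / P P
Wrong side: read the tiled row from column 13 down to 1 and exchange K with P (leave O, /).
Row 10 as worked: K K / O K P / P K K / O K
The 3rd stitch worked is /.

== STITCH ==
/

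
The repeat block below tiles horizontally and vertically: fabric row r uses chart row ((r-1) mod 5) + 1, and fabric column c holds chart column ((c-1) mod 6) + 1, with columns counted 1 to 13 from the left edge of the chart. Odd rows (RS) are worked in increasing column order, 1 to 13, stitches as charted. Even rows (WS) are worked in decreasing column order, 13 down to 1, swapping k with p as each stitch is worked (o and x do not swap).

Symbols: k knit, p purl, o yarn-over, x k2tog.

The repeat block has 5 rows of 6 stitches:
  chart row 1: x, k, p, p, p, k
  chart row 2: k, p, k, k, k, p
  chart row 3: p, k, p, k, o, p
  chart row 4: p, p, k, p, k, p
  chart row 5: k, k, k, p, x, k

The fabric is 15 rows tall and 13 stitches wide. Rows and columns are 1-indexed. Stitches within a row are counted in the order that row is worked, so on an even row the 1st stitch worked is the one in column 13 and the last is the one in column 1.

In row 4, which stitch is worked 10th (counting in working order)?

Stitch:
k

Derivation:
Row 4 uses chart row ((4-1) mod 5)+1 = 4. Row 4 is even, so WS.
Chart row 4 tiled across columns 1-13: p p k p k p p p k p k p p
WS row: flip the tiled sequence (start at column 13) and apply k<->p; o and x stay.
Row 4 as worked: k k p k p k k k p k p k k
The 10th stitch worked is k.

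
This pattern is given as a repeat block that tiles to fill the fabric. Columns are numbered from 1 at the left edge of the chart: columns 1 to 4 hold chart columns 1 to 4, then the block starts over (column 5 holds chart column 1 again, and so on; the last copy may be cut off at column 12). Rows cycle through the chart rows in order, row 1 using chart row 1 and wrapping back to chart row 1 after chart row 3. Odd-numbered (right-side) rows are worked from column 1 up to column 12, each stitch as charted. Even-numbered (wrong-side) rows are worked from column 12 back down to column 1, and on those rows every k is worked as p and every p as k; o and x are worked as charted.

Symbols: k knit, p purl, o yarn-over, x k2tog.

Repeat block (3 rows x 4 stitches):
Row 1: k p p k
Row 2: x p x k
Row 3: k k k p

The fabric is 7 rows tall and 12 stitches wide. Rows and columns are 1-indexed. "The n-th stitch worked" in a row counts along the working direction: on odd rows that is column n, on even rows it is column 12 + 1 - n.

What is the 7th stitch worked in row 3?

Result:
k

Derivation:
For row 3: chart row = ((3-1) mod 3) + 1 = 3; this is a RS (odd) row.
Chart row 3 tiled across columns 1-12: k k k p k k k p k k k p
RS row: no reversal, no swap; stitch n worked = column n.
Counting 7 along the worked row gives k.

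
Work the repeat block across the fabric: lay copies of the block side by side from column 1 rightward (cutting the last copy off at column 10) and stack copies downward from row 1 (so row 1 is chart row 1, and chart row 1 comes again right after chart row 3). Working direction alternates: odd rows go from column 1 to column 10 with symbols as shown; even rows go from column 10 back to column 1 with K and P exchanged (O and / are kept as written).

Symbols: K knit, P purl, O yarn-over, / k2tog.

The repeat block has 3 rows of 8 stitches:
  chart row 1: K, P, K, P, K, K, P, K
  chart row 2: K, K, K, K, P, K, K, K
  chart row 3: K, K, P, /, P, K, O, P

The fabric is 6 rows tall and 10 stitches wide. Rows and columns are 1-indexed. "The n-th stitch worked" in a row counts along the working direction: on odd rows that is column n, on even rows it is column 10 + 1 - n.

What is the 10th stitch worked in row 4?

For row 4: chart row = ((4-1) mod 3) + 1 = 1; this is a WS (even) row.
Chart row 1 tiled across columns 1-10: K P K P K K P K K P
Wrong side: read the tiled row from column 10 down to 1 and exchange K with P (leave O, /).
Row 4 as worked: K P P K P P K P K P
Stitch 10 in working order -> P

Result:
P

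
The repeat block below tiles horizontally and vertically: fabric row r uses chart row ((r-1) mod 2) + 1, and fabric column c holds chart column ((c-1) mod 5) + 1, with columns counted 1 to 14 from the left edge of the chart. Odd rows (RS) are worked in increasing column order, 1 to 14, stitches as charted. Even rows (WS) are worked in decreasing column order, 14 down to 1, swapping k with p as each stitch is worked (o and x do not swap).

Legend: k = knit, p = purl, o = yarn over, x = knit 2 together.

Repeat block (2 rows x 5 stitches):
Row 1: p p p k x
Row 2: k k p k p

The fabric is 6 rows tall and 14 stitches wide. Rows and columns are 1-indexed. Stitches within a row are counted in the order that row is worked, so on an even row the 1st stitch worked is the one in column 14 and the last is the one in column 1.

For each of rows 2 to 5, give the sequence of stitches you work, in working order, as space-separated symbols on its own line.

Row 2: chart row 2, WS - tiled (columns 1-14): k k p k p k k p k p k k p k; work from column 14 back to 1 with k<->p swapped.
Row 3: chart row 1, RS - tile across columns 1-14 and work as-is.
Row 4: chart row 2, WS - tiled (columns 1-14): k k p k p k k p k p k k p k; work from column 14 back to 1 with k<->p swapped.
Row 5: chart row 1, RS - tile across columns 1-14 and work as-is.

== ROWS AS WORKED ==
p k p p k p k p p k p k p p
p p p k x p p p k x p p p k
p k p p k p k p p k p k p p
p p p k x p p p k x p p p k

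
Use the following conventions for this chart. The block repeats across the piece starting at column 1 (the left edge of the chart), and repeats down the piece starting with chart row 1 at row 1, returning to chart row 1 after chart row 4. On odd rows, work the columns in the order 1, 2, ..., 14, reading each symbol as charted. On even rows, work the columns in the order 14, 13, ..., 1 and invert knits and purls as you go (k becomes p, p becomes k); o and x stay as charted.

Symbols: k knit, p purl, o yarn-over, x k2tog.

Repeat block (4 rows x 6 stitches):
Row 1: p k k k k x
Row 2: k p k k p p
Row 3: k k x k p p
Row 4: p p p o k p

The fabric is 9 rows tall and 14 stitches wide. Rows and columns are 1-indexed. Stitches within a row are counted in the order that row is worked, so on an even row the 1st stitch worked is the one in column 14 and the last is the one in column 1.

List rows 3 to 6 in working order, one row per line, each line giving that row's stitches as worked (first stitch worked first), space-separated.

Rows as worked:
k k x k p p k k x k p p k k
k k k p o k k k k p o k k k
p k k k k x p k k k k x p k
k p k k p p k p k k p p k p

Derivation:
Row 3: chart row 3, RS - tile across columns 1-14 and work as-is.
Row 4: chart row 4, WS - tiled (columns 1-14): p p p o k p p p p o k p p p; work from column 14 back to 1 with k<->p swapped.
Row 5: chart row 1, RS - tile across columns 1-14 and work as-is.
Row 6: chart row 2, WS - tiled (columns 1-14): k p k k p p k p k k p p k p; work from column 14 back to 1 with k<->p swapped.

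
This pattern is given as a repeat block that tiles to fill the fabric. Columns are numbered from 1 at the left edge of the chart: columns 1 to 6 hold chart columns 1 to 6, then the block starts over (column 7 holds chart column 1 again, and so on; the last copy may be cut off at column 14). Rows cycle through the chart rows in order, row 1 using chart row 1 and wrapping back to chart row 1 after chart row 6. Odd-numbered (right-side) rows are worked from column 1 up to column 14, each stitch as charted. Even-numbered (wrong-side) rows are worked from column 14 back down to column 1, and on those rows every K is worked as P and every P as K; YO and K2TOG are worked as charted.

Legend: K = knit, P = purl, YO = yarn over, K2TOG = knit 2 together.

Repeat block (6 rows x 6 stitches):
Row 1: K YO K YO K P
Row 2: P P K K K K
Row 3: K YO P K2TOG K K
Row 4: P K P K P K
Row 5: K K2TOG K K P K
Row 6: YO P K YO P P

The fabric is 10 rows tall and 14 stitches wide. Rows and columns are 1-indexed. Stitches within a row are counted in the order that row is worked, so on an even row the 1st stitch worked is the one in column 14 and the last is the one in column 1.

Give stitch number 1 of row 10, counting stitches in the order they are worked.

Stitch:
P

Derivation:
Row 10 uses chart row ((10-1) mod 6)+1 = 4. Row 10 is even, so WS.
Chart row 4 tiled across columns 1-14: P K P K P K P K P K P K P K
WS row: flip the tiled sequence (start at column 14) and apply K<->P; YO and K2TOG stay.
Row 10 as worked: P K P K P K P K P K P K P K
Counting 1 along the worked row gives P.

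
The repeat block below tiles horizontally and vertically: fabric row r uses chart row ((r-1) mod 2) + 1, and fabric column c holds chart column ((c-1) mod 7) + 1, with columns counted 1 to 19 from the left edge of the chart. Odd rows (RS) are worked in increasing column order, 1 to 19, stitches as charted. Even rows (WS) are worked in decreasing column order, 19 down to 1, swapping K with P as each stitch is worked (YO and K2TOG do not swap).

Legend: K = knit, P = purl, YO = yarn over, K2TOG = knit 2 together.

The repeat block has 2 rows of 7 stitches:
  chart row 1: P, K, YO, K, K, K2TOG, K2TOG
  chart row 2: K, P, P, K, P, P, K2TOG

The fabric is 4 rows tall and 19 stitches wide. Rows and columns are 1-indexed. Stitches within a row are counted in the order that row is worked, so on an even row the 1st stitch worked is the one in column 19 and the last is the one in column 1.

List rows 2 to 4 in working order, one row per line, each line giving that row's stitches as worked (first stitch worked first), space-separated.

Row 2: chart row 2, WS - tiled (columns 1-19): K P P K P P K2TOG K P P K P P K2TOG K P P K P; work from column 19 back to 1 with K<->P swapped.
Row 3: chart row 1, RS - tile across columns 1-19 and work as-is.
Row 4: chart row 2, WS - tiled (columns 1-19): K P P K P P K2TOG K P P K P P K2TOG K P P K P; work from column 19 back to 1 with K<->P swapped.

Rows as worked:
K P K K P K2TOG K K P K K P K2TOG K K P K K P
P K YO K K K2TOG K2TOG P K YO K K K2TOG K2TOG P K YO K K
K P K K P K2TOG K K P K K P K2TOG K K P K K P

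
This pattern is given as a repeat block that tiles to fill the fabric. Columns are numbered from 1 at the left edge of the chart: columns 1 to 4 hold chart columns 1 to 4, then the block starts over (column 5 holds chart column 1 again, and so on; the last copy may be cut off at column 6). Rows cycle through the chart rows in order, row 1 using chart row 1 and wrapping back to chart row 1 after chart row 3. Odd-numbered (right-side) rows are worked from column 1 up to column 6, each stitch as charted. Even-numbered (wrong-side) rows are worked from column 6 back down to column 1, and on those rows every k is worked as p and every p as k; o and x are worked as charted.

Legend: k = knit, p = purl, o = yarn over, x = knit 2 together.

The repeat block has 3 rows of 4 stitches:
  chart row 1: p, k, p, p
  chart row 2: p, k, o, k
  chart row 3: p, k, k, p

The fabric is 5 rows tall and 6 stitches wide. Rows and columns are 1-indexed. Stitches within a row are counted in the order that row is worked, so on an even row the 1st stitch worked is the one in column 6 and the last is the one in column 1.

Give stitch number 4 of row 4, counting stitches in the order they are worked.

== STITCH ==
k

Derivation:
Row 4 uses chart row ((4-1) mod 3)+1 = 1. Row 4 is even, so WS.
Chart row 1 tiled across columns 1-6: p k p p p k
Wrong side: read the tiled row from column 6 down to 1 and exchange k with p (leave o, x).
Row 4 as worked: p k k k p k
Stitch 4 in working order -> k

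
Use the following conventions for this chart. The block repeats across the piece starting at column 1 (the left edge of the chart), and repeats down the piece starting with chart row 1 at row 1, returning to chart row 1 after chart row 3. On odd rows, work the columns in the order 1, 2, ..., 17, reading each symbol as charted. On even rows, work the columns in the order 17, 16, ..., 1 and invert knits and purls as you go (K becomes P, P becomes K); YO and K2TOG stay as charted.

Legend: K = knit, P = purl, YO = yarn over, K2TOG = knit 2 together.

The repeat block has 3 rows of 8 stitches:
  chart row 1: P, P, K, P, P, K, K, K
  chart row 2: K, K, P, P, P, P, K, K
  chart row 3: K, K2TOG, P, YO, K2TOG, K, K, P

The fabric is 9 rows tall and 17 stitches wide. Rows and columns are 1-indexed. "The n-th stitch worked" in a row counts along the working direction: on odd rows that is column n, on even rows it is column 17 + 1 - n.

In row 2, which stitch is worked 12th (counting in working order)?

Row 2 uses chart row ((2-1) mod 3)+1 = 2. Row 2 is even, so WS.
Chart row 2 tiled across columns 1-17: K K P P P P K K K K P P P P K K K
WS: work from column 17 back to column 1 (reverse the tiled row), swapping K<->P (YO and K2TOG unchanged).
Row 2 as worked: P P P K K K K P P P P K K K K P P
The 12th stitch worked is K.

Stitch:
K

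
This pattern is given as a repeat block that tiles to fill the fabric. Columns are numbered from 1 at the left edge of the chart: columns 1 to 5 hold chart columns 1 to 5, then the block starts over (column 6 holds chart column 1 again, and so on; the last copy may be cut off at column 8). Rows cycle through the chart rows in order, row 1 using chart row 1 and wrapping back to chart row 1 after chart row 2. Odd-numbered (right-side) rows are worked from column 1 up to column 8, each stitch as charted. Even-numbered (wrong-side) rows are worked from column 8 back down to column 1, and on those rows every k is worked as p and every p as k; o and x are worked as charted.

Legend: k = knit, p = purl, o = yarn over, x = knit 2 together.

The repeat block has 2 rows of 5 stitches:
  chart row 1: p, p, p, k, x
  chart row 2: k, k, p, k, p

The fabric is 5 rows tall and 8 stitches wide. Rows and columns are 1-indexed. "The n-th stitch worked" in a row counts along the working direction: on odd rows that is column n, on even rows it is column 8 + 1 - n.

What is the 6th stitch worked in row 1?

Row 1: (1-1) mod 2 = 0, so use chart row 1. Odd row -> RS.
Chart row 1 tiled across columns 1-8: p p p k x p p p
RS row: no reversal, no swap; stitch n worked = column n.
The 6th stitch worked is p.

Stitch:
p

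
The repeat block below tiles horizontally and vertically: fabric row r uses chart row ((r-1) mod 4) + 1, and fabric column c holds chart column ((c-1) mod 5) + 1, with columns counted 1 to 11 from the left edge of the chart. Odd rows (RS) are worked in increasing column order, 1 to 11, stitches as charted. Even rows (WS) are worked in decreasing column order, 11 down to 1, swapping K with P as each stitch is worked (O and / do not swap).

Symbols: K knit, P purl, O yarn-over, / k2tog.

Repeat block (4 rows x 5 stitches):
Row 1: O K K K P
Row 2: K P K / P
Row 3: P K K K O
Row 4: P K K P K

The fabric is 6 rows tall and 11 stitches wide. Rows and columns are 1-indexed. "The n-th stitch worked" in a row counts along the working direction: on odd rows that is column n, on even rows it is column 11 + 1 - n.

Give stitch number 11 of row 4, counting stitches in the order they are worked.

Row 4: (4-1) mod 4 = 3, so use chart row 4. Even row -> WS.
Chart row 4 tiled across columns 1-11: P K K P K P K K P K P
WS row: flip the tiled sequence (start at column 11) and apply K<->P; O and / stay.
Row 4 as worked: K P K P P K P K P P K
Stitch 11 in working order -> K

== STITCH ==
K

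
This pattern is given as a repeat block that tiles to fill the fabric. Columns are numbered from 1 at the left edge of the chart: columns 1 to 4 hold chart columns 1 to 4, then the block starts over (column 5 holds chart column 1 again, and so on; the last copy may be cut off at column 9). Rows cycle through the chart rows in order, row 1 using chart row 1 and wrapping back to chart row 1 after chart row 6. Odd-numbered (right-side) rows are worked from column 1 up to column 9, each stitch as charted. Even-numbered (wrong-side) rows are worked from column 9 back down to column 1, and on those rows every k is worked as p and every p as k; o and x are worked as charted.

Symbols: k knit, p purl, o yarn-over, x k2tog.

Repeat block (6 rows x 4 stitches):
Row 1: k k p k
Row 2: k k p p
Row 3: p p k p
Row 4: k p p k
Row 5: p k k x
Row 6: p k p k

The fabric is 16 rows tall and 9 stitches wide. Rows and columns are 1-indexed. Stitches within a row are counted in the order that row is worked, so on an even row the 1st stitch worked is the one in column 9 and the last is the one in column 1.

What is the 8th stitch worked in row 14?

Stitch:
p

Derivation:
For row 14: chart row = ((14-1) mod 6) + 1 = 2; this is a WS (even) row.
Chart row 2 tiled across columns 1-9: k k p p k k p p k
WS row: flip the tiled sequence (start at column 9) and apply k<->p; o and x stay.
Row 14 as worked: p k k p p k k p p
Counting 8 along the worked row gives p.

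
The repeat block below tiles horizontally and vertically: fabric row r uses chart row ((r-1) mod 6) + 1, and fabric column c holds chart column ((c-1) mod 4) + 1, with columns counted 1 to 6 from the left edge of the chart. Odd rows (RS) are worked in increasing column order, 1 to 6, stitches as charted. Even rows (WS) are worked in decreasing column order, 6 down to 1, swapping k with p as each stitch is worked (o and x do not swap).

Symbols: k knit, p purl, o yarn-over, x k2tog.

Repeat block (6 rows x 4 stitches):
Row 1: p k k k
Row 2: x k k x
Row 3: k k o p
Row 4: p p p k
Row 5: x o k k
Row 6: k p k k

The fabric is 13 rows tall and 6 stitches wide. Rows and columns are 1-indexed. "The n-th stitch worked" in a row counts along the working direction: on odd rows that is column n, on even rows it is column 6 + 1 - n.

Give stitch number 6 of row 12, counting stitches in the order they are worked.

Result:
p

Derivation:
For row 12: chart row = ((12-1) mod 6) + 1 = 6; this is a WS (even) row.
Chart row 6 tiled across columns 1-6: k p k k k p
WS: work from column 6 back to column 1 (reverse the tiled row), swapping k<->p (o and x unchanged).
Row 12 as worked: k p p p k p
Counting 6 along the worked row gives p.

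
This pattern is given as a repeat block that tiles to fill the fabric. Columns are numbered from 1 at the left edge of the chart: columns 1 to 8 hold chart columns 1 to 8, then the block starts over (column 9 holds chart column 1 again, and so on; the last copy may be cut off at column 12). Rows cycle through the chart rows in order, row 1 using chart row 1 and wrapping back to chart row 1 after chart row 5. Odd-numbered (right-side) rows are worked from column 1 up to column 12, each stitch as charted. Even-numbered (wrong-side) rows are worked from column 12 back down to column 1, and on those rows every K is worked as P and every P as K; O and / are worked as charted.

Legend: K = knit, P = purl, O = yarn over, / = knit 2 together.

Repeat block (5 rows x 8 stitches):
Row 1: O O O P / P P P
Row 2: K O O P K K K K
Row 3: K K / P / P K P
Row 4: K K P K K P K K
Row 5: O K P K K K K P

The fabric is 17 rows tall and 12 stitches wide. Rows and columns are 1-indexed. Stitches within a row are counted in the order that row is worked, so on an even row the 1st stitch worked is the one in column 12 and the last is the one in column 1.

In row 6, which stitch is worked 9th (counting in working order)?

Row 6: (6-1) mod 5 = 0, so use chart row 1. Even row -> WS.
Chart row 1 tiled across columns 1-12: O O O P / P P P O O O P
WS: work from column 12 back to column 1 (reverse the tiled row), swapping K<->P (O and / unchanged).
Row 6 as worked: K O O O K K K / K O O O
The 9th stitch worked is K.

Stitch:
K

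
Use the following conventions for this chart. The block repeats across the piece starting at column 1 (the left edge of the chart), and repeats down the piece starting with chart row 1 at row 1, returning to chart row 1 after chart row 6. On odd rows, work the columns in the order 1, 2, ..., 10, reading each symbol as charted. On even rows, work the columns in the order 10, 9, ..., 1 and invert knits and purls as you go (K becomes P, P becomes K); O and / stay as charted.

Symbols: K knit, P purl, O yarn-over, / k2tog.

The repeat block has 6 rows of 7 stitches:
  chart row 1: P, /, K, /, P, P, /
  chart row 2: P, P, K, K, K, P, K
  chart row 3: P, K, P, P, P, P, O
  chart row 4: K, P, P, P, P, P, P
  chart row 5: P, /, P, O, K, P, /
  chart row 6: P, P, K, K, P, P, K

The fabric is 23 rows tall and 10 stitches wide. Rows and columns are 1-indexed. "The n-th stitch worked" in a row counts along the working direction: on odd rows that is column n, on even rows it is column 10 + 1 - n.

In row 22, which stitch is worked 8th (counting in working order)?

Stitch:
K

Derivation:
Row 22 uses chart row ((22-1) mod 6)+1 = 4. Row 22 is even, so WS.
Chart row 4 tiled across columns 1-10: K P P P P P P K P P
Wrong side: read the tiled row from column 10 down to 1 and exchange K with P (leave O, /).
Row 22 as worked: K K P K K K K K K P
The 8th stitch worked is K.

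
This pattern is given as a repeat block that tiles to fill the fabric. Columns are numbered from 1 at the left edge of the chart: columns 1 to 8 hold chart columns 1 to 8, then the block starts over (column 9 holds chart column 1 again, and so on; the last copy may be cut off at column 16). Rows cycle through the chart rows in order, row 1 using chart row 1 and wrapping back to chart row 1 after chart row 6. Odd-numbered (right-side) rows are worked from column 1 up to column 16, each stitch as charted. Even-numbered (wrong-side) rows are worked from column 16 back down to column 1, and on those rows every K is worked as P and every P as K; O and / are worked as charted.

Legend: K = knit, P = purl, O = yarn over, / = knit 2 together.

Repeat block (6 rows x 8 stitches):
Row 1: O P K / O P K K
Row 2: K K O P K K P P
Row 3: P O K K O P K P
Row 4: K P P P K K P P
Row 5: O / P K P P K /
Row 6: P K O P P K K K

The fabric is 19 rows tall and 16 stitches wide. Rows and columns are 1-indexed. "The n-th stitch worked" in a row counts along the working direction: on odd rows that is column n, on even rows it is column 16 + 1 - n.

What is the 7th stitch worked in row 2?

For row 2: chart row = ((2-1) mod 6) + 1 = 2; this is a WS (even) row.
Chart row 2 tiled across columns 1-16: K K O P K K P P K K O P K K P P
Wrong side: read the tiled row from column 16 down to 1 and exchange K with P (leave O, /).
Row 2 as worked: K K P P K O P P K K P P K O P P
The 7th stitch worked is P.

Result:
P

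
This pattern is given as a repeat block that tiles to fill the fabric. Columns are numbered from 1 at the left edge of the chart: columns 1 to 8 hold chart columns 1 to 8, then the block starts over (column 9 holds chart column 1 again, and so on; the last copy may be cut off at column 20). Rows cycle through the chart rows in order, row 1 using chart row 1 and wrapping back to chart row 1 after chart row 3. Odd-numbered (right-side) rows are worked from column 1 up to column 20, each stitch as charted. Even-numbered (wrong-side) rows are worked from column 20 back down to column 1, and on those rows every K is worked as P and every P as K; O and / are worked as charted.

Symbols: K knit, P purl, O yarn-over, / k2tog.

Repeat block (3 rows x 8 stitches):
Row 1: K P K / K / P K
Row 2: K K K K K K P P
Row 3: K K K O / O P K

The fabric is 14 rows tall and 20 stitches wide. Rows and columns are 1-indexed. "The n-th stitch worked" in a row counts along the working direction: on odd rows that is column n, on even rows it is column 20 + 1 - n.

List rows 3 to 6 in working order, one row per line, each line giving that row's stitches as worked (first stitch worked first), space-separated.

Row 3: chart row 3, RS - tile across columns 1-20 and work as-is.
Row 4: chart row 1, WS - tiled (columns 1-20): K P K / K / P K K P K / K / P K K P K /; work from column 20 back to 1 with K<->P swapped.
Row 5: chart row 2, RS - tile across columns 1-20 and work as-is.
Row 6: chart row 3, WS - tiled (columns 1-20): K K K O / O P K K K K O / O P K K K K O; work from column 20 back to 1 with K<->P swapped.

== ROWS AS WORKED ==
K K K O / O P K K K K O / O P K K K K O
/ P K P P K / P / P K P P K / P / P K P
K K K K K K P P K K K K K K P P K K K K
O P P P P K O / O P P P P K O / O P P P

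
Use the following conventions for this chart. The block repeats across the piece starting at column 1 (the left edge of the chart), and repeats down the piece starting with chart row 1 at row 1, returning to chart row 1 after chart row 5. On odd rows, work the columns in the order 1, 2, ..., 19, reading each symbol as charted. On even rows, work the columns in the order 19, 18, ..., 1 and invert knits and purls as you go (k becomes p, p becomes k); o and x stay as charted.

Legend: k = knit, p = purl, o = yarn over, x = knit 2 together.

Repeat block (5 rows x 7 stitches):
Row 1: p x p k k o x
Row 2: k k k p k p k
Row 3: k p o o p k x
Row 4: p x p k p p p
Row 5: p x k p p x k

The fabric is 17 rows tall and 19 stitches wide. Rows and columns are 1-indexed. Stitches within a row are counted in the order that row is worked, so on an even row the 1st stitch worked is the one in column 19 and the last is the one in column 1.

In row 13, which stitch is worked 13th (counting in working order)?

Stitch:
k

Derivation:
Row 13: (13-1) mod 5 = 2, so use chart row 3. Odd row -> RS.
Chart row 3 tiled across columns 1-19: k p o o p k x k p o o p k x k p o o p
RS row: no reversal, no swap; stitch n worked = column n.
Counting 13 along the worked row gives k.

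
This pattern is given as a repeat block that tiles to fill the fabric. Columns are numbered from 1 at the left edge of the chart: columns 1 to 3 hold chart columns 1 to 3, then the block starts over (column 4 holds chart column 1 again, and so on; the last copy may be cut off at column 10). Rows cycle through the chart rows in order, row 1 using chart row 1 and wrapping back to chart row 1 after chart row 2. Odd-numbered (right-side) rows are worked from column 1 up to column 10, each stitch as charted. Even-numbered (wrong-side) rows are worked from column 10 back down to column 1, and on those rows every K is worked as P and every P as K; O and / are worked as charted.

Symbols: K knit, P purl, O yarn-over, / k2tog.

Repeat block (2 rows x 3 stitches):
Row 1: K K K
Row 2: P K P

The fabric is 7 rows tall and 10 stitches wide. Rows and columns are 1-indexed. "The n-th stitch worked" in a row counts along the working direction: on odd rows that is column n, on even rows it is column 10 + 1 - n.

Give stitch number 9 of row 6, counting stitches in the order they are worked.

== STITCH ==
P

Derivation:
Row 6 uses chart row ((6-1) mod 2)+1 = 2. Row 6 is even, so WS.
Chart row 2 tiled across columns 1-10: P K P P K P P K P P
WS row: flip the tiled sequence (start at column 10) and apply K<->P; O and / stay.
Row 6 as worked: K K P K K P K K P K
Counting 9 along the worked row gives P.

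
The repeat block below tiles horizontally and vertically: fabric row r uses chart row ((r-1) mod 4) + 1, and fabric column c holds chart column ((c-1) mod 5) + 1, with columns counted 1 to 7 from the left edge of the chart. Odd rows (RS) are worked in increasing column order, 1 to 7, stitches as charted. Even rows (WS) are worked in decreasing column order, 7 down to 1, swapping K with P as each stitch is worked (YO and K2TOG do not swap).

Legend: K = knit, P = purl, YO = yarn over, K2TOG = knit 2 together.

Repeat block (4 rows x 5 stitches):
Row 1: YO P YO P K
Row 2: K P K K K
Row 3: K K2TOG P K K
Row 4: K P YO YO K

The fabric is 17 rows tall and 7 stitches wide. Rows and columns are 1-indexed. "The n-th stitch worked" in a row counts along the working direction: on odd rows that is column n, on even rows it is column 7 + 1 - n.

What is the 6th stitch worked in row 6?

For row 6: chart row = ((6-1) mod 4) + 1 = 2; this is a WS (even) row.
Chart row 2 tiled across columns 1-7: K P K K K K P
WS: work from column 7 back to column 1 (reverse the tiled row), swapping K<->P (YO and K2TOG unchanged).
Row 6 as worked: K P P P P K P
The 6th stitch worked is K.

== STITCH ==
K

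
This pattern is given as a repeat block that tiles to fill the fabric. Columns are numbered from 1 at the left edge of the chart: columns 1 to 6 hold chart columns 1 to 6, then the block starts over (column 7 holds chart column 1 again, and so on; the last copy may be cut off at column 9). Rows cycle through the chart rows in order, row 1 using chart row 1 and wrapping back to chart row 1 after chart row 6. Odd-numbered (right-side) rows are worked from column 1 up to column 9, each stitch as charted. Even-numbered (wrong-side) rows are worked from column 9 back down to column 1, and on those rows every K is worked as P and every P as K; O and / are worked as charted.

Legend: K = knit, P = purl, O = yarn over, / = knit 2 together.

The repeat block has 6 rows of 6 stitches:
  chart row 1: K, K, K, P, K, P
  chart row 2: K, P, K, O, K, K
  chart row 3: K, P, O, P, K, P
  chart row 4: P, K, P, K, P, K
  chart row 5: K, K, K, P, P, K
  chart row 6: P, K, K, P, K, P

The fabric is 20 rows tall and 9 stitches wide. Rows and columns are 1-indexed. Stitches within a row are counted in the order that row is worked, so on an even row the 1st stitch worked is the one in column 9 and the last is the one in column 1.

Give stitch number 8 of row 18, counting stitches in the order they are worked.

== STITCH ==
P

Derivation:
Row 18 uses chart row ((18-1) mod 6)+1 = 6. Row 18 is even, so WS.
Chart row 6 tiled across columns 1-9: P K K P K P P K K
WS: work from column 9 back to column 1 (reverse the tiled row), swapping K<->P (O and / unchanged).
Row 18 as worked: P P K K P K P P K
Stitch 8 in working order -> P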